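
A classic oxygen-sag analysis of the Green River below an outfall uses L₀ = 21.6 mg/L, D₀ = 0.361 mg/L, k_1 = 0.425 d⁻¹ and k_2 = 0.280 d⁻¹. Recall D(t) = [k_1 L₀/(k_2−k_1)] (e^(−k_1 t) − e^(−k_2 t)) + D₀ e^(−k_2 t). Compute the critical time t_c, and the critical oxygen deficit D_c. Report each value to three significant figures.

t_c ≈ 2.84 d; D_c ≈ 9.81 mg/L

t_c = [1/(k_2−k_1)] ln[(k_2/k_1)(1 − D₀(k_2−k_1)/(k_1 L₀))]
= [1/(0.280−0.425)] ln[(0.280/0.425)(1 − 0.361×-0.1450/(0.425×21.6))]
= (1/-0.1450) ln[0.6588 × 1.006] = -6.897 × ln(0.6626) = -6.897 × -0.4116 = 2.839 d.
D_c = (k_1/k_2) L₀ e^(−k_1 t_c) = (0.425/0.280) × 21.6 × e^(−0.425×2.839) = 1.518 × 21.6 × 0.2993 = 9.811 mg/L.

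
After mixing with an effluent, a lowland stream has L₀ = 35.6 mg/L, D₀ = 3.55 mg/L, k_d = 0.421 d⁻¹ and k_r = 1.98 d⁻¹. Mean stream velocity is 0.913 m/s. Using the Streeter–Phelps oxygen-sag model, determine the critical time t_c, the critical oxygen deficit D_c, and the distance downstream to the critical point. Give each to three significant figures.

At the critical point dD/dt = 0, so k_d L₀ e^(−k_d t) = k_r D. Substituting D(t) from the Streeter–Phelps equation and solving for t gives
t_c = ln[(k_r/k_d)(1 − D₀(k_r−k_d)/(k_d L₀))] / (k_r−k_d).
Here k_r−k_d = 1.559 d⁻¹ and 1 − D₀(k_r−k_d)/(k_d L₀) = 1 − 3.55×1.559/(0.421×35.6) = 0.6307, so
t_c = ln(4.703 × 0.6307) / 1.559 = 1.087 / 1.559 = 0.6975 d.
D_c = (k_d/k_r) L₀ e^(−k_d t_c) = (0.421/1.98) × 35.6 × e^(−0.421×0.6975) = 0.2126 × 35.6 × 0.7456 = 5.643 mg/L.
x_c = v t_c = 0.913 m/s × 0.6975 d × 86400 s/d = 55020 m ≈ 55.0 km.

t_c ≈ 0.697 d; D_c ≈ 5.64 mg/L; x_c ≈ 55.0 km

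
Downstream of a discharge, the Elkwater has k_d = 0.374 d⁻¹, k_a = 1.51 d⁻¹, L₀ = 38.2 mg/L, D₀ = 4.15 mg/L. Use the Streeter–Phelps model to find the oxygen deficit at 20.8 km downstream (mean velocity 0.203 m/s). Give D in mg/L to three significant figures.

Travel time t = x/v = 20.8 km / (0.203 m/s) = 20800 m / 0.203 m/s = 102500 s = 1.186 d.
k_d L₀/(k_a−k_d) = 0.374×38.2/(1.51−0.374) = 14.29/1.136 = 12.58 mg/L.
e^(−k_d t) = e^(−0.374×1.186) = 0.6418; e^(−k_a t) = e^(−1.51×1.186) = 0.1668.
D = 12.58 × (0.6418 − 0.1668) + 4.15 × 0.1668 = 5.973 + 0.6924 = 6.665 mg/L.

D ≈ 6.67 mg/L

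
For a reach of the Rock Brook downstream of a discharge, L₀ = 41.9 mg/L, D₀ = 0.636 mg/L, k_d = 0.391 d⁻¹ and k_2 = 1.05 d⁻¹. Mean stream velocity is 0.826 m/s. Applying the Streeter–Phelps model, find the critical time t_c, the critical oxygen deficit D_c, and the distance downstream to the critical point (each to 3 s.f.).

t_c ≈ 1.46 d; D_c ≈ 8.82 mg/L; x_c ≈ 104 km

t_c = [1/(k_2−k_d)] ln[(k_2/k_d)(1 − D₀(k_2−k_d)/(k_d L₀))]
= [1/(1.05−0.391)] ln[(1.05/0.391)(1 − 0.636×0.6590/(0.391×41.9))]
= (1/0.6590) ln[2.685 × 0.9744] = 1.517 × ln(2.617) = 1.517 × 0.9619 = 1.460 d.
D_c = (k_d/k_2) L₀ e^(−k_d t_c) = (0.391/1.05) × 41.9 × e^(−0.391×1.460) = 0.3724 × 41.9 × 0.5651 = 8.817 mg/L.
x_c = v t_c = 0.826 m/s × 1.460 d × 86400 s/d = 104200 m ≈ 104 km.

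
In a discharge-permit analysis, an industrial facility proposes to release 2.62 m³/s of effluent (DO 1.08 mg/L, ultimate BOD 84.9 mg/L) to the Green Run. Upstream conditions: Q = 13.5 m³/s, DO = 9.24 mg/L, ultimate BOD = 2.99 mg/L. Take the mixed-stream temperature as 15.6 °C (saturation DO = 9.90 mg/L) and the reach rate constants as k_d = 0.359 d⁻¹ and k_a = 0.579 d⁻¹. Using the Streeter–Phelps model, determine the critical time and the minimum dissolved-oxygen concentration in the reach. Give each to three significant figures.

Mixed DO = (13.5×9.24 + 2.62×1.08)/(13.5+2.62) = 127.6/16.12 = 7.914 mg/L.
Mixed L₀ = (13.5×2.99 + 2.62×84.9)/(16.12) = 262.8/16.12 = 16.30 mg/L.
Initial deficit D₀ = C_s − DO₀ = 9.90 − 7.914 = 1.986 mg/L.
t_c = (1/0.2200) ln[(0.579/0.359)(1 − 1.986×0.2200/(0.359×16.30))] = 4.545 × ln(1.492) = 1.820 d.
D_c = (0.359/0.579) × 16.30 × e^(−0.359×1.820) = 0.6200 × 16.30 × 0.5203 = 5.259 mg/L.
Minimum DO = 9.90 − 5.259 = 4.641 mg/L.

t_c ≈ 1.82 d; minimum DO ≈ 4.64 mg/L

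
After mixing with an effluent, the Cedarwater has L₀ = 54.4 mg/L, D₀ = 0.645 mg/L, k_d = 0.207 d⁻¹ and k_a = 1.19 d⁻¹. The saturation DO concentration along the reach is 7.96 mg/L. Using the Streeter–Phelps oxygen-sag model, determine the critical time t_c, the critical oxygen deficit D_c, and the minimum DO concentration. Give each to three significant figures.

With k_a/k_d = 5.749 and 1 − D₀(k_a−k_d)/(k_d L₀) = 0.9437,
t_c = ln(5.749 × 0.9437) / (1.19 − 0.207) = ln(5.425) / 0.9830 = 1.691/0.9830 = 1.720 d.
D_c = (k_d/k_a) L₀ e^(−k_d t_c) = (0.207/1.19) × 54.4 × e^(−0.207×1.720) = 0.1739 × 54.4 × 0.7004 = 6.628 mg/L.
Minimum DO = C_s − D_c = 7.96 − 6.628 = 1.332 mg/L.

t_c ≈ 1.72 d; D_c ≈ 6.63 mg/L; min DO ≈ 1.33 mg/L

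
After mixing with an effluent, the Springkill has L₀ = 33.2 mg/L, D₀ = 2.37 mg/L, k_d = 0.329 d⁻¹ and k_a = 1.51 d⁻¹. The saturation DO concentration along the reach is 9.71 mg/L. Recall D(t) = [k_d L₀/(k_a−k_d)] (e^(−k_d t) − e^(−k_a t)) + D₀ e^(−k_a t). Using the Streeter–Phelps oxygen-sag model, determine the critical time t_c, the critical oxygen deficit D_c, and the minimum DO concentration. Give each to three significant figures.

t_c = [1/(k_a−k_d)] ln[(k_a/k_d)(1 − D₀(k_a−k_d)/(k_d L₀))]
= [1/(1.51−0.329)] ln[(1.51/0.329)(1 − 2.37×1.181/(0.329×33.2))]
= (1/1.181) ln[4.590 × 0.7437] = 0.8467 × ln(3.414) = 0.8467 × 1.228 = 1.040 d.
D_c = (k_d/k_a) L₀ e^(−k_d t_c) = (0.329/1.51) × 33.2 × e^(−0.329×1.040) = 0.2179 × 33.2 × 0.7103 = 5.138 mg/L.
Minimum DO = C_s − D_c = 9.71 − 5.138 = 4.572 mg/L.

t_c ≈ 1.04 d; D_c ≈ 5.14 mg/L; min DO ≈ 4.57 mg/L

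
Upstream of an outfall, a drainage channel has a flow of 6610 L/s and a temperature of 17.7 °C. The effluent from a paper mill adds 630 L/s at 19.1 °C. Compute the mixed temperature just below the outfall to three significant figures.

Flow-weighted mixing: C = (Q_r C_r + Q_w C_w)/(Q_r + Q_w)
= (6610×17.7 + 630×19.1)/(6610 + 630) = 129000/7240 = 17.82 °C.

17.8 °C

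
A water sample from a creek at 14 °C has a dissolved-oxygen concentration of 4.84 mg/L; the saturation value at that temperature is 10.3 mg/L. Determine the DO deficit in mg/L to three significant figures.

D = C_s − C = 10.3 − 4.84 = 5.46 mg/L.

D ≈ 5.46 mg/L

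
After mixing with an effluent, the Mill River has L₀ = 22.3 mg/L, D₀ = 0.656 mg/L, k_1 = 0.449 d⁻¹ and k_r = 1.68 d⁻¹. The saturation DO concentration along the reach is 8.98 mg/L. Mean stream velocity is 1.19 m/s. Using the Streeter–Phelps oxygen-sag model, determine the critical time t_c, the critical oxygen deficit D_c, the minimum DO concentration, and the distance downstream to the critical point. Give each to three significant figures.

t_c ≈ 1.00 d; D_c ≈ 3.80 mg/L; min DO ≈ 5.18 mg/L; x_c ≈ 103 km

With k_r/k_1 = 3.742 and 1 − D₀(k_r−k_1)/(k_1 L₀) = 0.9193,
t_c = ln(3.742 × 0.9193) / (1.68 − 0.449) = ln(3.440) / 1.231 = 1.235/1.231 = 1.004 d.
L(t_c) = L₀ e^(−k_1 t_c) = 22.3 × 0.6372 = 14.21 mg/L, and at the critical point k_r D_c = k_1 L, so D_c = (0.449/1.68) × 14.21 = 3.798 mg/L.
Minimum DO = C_s − D_c = 8.98 − 3.798 = 5.182 mg/L.
x_c = v t_c = 1.19 m/s × 1.004 d × 86400 s/d = 103200 m ≈ 103 km.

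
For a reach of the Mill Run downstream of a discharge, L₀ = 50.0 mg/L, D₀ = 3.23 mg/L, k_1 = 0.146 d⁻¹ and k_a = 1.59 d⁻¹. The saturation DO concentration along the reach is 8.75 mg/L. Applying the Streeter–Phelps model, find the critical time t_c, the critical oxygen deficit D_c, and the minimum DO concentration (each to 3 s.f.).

With k_a/k_1 = 10.89 and 1 − D₀(k_a−k_1)/(k_1 L₀) = 0.3611,
t_c = ln(10.89 × 0.3611) / (1.59 − 0.146) = ln(3.932) / 1.444 = 1.369/1.444 = 0.9482 d.
L(t_c) = L₀ e^(−k_1 t_c) = 50.0 × 0.8707 = 43.54 mg/L, and at the critical point k_a D_c = k_1 L, so D_c = (0.146/1.59) × 43.54 = 3.998 mg/L.
Minimum DO = C_s − D_c = 8.75 − 3.998 = 4.752 mg/L.

t_c ≈ 0.948 d; D_c ≈ 4.00 mg/L; min DO ≈ 4.75 mg/L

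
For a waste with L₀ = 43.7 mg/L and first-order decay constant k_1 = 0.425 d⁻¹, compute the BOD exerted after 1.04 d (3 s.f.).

y ≈ 15.6 mg/L

y_t = L₀(1 − e^(−k_1 t)) = 43.7 × (1 − e^(−0.425×1.04))
= 43.7 × (1 − 0.6427) = 43.7 × 0.3573 = 15.61 mg/L.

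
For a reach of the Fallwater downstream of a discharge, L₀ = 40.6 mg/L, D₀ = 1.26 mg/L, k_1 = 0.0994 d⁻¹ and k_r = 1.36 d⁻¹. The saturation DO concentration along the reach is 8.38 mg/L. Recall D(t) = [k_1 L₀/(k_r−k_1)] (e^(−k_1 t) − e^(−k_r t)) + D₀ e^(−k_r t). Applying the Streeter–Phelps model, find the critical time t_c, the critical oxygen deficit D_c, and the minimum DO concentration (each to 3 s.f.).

t_c ≈ 1.68 d; D_c ≈ 2.51 mg/L; min DO ≈ 5.87 mg/L

At the critical point dD/dt = 0, so k_1 L₀ e^(−k_1 t) = k_r D. Substituting D(t) from the Streeter–Phelps equation and solving for t gives
t_c = ln[(k_r/k_1)(1 − D₀(k_r−k_1)/(k_1 L₀))] / (k_r−k_1).
Here k_r−k_1 = 1.261 d⁻¹ and 1 − D₀(k_r−k_1)/(k_1 L₀) = 1 − 1.26×1.261/(0.0994×40.6) = 0.6064, so
t_c = ln(13.68 × 0.6064) / 1.261 = 2.116 / 1.261 = 1.678 d.
L(t_c) = L₀ e^(−k_1 t_c) = 40.6 × 0.8463 = 34.36 mg/L, and at the critical point k_r D_c = k_1 L, so D_c = (0.0994/1.36) × 34.36 = 2.511 mg/L.
Minimum DO = C_s − D_c = 8.38 − 2.511 = 5.869 mg/L.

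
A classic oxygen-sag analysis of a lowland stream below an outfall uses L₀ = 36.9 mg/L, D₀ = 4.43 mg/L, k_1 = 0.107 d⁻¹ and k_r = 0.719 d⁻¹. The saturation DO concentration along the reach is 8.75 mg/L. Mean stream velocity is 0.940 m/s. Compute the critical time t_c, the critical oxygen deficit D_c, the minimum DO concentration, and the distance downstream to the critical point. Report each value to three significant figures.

t_c = [1/(k_r−k_1)] ln[(k_r/k_1)(1 − D₀(k_r−k_1)/(k_1 L₀))]
= [1/(0.719−0.107)] ln[(0.719/0.107)(1 − 4.43×0.6120/(0.107×36.9))]
= (1/0.6120) ln[6.720 × 0.3133] = 1.634 × ln(2.105) = 1.634 × 0.7445 = 1.217 d.
L(t_c) = L₀ e^(−k_1 t_c) = 36.9 × 0.8779 = 32.40 mg/L, and at the critical point k_r D_c = k_1 L, so D_c = (0.107/0.719) × 32.40 = 4.821 mg/L.
Minimum DO = C_s − D_c = 8.75 − 4.821 = 3.929 mg/L.
x_c = v t_c = 0.940 m/s × 1.217 d × 86400 s/d = 98810 m ≈ 98.8 km.

t_c ≈ 1.22 d; D_c ≈ 4.82 mg/L; min DO ≈ 3.93 mg/L; x_c ≈ 98.8 km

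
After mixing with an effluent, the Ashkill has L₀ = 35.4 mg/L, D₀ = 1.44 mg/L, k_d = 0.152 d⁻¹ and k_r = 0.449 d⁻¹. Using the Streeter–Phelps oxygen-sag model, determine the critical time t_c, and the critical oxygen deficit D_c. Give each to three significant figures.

t_c = [1/(k_r−k_d)] ln[(k_r/k_d)(1 − D₀(k_r−k_d)/(k_d L₀))]
= [1/(0.449−0.152)] ln[(0.449/0.152)(1 − 1.44×0.2970/(0.152×35.4))]
= (1/0.2970) ln[2.954 × 0.9205] = 3.367 × ln(2.719) = 3.367 × 1.000 = 3.368 d.
D_c = (k_d/k_r) L₀ e^(−k_d t_c) = (0.152/0.449) × 35.4 × e^(−0.152×3.368) = 0.3385 × 35.4 × 0.5993 = 7.182 mg/L.

t_c ≈ 3.37 d; D_c ≈ 7.18 mg/L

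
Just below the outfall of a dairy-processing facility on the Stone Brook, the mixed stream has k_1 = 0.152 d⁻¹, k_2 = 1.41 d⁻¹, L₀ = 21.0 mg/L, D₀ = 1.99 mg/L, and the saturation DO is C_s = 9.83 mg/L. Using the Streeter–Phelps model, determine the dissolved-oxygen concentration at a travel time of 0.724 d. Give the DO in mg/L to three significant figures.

DO ≈ 7.75 mg/L

k_1 L₀/(k_2−k_1) = 0.152×21.0/(1.41−0.152) = 3.192/1.258 = 2.537 mg/L.
e^(−k_1 t) = e^(−0.152×0.7240) = 0.8958; e^(−k_2 t) = e^(−1.41×0.7240) = 0.3603.
D = 2.537 × (0.8958 − 0.3603) + 1.99 × 0.3603 = 1.359 + 0.7170 = 2.076 mg/L.
DO = C_s − D = 9.83 − 2.076 = 7.754 mg/L.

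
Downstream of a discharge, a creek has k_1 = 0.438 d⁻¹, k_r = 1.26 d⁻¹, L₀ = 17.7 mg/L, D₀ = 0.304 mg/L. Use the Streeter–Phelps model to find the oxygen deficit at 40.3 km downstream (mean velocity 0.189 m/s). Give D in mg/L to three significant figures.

Travel time t = x/v = 40.3 km / (0.189 m/s) = 40300 m / 0.189 m/s = 213200 s = 2.468 d.
k_1 L₀/(k_r−k_1) = 0.438×17.7/(1.26−0.438) = 7.753/0.8220 = 9.431 mg/L.
e^(−k_1 t) = e^(−0.438×2.468) = 0.3393; e^(−k_r t) = e^(−1.26×2.468) = 0.04462.
D = 9.431 × (0.3393 − 0.04462) + 0.304 × 0.04462 = 2.779 + 0.01356 = 2.793 mg/L.

D ≈ 2.79 mg/L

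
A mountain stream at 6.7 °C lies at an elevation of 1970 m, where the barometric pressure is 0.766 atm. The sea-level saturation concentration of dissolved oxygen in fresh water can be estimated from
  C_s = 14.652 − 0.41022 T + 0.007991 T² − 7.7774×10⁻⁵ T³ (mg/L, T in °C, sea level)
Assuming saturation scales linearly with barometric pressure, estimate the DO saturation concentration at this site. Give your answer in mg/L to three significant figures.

At sea level: C_s = 14.652 − 0.41022×6.7 + 0.007991×6.7² − 7.7774×10⁻⁵×6.7³ = 12.24 mg/L.
Pressure correction: C_s' = 12.24 × 0.766 = 9.375 mg/L.

C_s ≈ 9.37 mg/L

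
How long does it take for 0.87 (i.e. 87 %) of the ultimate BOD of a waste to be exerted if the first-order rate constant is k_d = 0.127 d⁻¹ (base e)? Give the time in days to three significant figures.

y/L₀ = 1 − e^(−k_d t) = 0.87 ⇒ e^(−k_d t) = 0.130
t = −ln(0.130) / 0.127 = 2.040 / 0.127 = 16.06 d.

t ≈ 16.1 d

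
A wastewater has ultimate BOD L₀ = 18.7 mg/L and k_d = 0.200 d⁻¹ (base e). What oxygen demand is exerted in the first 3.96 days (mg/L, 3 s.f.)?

y ≈ 10.2 mg/L

y_t = L₀(1 − e^(−k_d t)) = 18.7 × (1 − e^(−0.200×3.96))
= 18.7 × (1 − 0.4529) = 18.7 × 0.5471 = 10.23 mg/L.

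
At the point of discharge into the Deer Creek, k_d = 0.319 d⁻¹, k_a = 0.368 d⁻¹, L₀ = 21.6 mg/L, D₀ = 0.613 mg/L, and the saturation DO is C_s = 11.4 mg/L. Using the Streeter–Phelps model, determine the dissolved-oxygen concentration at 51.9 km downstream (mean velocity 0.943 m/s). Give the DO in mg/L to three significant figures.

DO ≈ 7.39 mg/L

Travel time t = x/v = 51.9 km / (0.943 m/s) = 51900 m / 0.943 m/s = 55040 s = 0.6370 d.
k_d L₀/(k_a−k_d) = 0.319×21.6/(0.368−0.319) = 6.890/0.04900 = 140.6 mg/L.
e^(−k_d t) = e^(−0.319×0.6370) = 0.8161; e^(−k_a t) = e^(−0.368×0.6370) = 0.7910.
D = 140.6 × (0.8161 − 0.7910) + 0.613 × 0.7910 = 3.527 + 0.4849 = 4.012 mg/L.
DO = C_s − D = 11.4 − 4.012 = 7.388 mg/L.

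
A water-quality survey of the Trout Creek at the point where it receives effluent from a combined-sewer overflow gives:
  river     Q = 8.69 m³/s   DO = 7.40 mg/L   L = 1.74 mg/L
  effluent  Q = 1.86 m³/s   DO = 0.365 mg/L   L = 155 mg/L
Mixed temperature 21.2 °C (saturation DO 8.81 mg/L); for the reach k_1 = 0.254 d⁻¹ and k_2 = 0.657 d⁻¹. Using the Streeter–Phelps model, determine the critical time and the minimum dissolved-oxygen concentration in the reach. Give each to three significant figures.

Mixed DO = (8.69×7.40 + 1.86×0.365)/(8.69+1.86) = 64.98/10.55 = 6.160 mg/L.
Mixed L₀ = (8.69×1.74 + 1.86×155)/(10.55) = 303.4/10.55 = 28.76 mg/L.
Initial deficit D₀ = C_s − DO₀ = 8.81 − 6.160 = 2.650 mg/L.
t_c = (1/0.4030) ln[(0.657/0.254)(1 − 2.650×0.4030/(0.254×28.76))] = 2.481 × ln(2.208) = 1.966 d.
D_c = (0.254/0.657) × 28.76 × e^(−0.254×1.966) = 0.3866 × 28.76 × 0.6069 = 6.748 mg/L.
Minimum DO = 8.81 − 6.748 = 2.062 mg/L.

t_c ≈ 1.97 d; minimum DO ≈ 2.06 mg/L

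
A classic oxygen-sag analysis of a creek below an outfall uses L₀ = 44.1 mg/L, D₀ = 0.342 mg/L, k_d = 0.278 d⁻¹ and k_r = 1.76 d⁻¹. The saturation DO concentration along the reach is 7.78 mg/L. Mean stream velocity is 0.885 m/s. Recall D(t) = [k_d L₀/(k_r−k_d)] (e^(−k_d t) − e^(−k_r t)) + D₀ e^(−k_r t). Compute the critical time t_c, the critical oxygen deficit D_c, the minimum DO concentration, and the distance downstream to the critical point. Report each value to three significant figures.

t_c ≈ 1.22 d; D_c ≈ 4.97 mg/L; min DO ≈ 2.81 mg/L; x_c ≈ 93.0 km

At the critical point dD/dt = 0, so k_d L₀ e^(−k_d t) = k_r D. Substituting D(t) from the Streeter–Phelps equation and solving for t gives
t_c = ln[(k_r/k_d)(1 − D₀(k_r−k_d)/(k_d L₀))] / (k_r−k_d).
Here k_r−k_d = 1.482 d⁻¹ and 1 − D₀(k_r−k_d)/(k_d L₀) = 1 − 0.342×1.482/(0.278×44.1) = 0.9587, so
t_c = ln(6.331 × 0.9587) / 1.482 = 1.803 / 1.482 = 1.217 d.
D_c = (k_d/k_r) L₀ e^(−k_d t_c) = (0.278/1.76) × 44.1 × e^(−0.278×1.217) = 0.1580 × 44.1 × 0.7130 = 4.967 mg/L.
Minimum DO = C_s − D_c = 7.78 − 4.967 = 2.813 mg/L.
x_c = v t_c = 0.885 m/s × 1.217 d × 86400 s/d = 93040 m ≈ 93.0 km.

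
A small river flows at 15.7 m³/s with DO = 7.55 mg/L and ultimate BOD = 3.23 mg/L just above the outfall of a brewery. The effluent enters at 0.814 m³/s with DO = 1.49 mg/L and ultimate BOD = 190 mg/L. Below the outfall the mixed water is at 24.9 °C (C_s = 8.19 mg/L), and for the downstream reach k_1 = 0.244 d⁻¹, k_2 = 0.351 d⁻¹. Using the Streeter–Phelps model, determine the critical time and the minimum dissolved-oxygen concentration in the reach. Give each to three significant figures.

t_c ≈ 3.08 d; minimum DO ≈ 4.12 mg/L

Mixed DO = (15.7×7.55 + 0.814×1.49)/(15.7+0.814) = 119.7/16.51 = 7.251 mg/L.
Mixed L₀ = (15.7×3.23 + 0.814×190)/(16.51) = 205.4/16.51 = 12.44 mg/L.
Initial deficit D₀ = C_s − DO₀ = 8.19 − 7.251 = 0.9387 mg/L.
t_c = (1/0.1070) ln[(0.351/0.244)(1 − 0.9387×0.1070/(0.244×12.44))] = 9.346 × ln(1.391) = 3.084 d.
D_c = (0.244/0.351) × 12.44 × e^(−0.244×3.084) = 0.6952 × 12.44 × 0.4712 = 4.074 mg/L.
Minimum DO = 8.19 − 4.074 = 4.116 mg/L.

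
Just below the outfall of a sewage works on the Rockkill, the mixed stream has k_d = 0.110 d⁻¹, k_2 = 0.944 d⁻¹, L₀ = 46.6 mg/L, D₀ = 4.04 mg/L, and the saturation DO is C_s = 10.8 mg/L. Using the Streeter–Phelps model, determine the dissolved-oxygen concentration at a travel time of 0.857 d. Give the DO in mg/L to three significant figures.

DO ≈ 6.14 mg/L

k_d L₀/(k_2−k_d) = 0.110×46.6/(0.944−0.110) = 5.126/0.8340 = 6.146 mg/L.
e^(−k_d t) = e^(−0.110×0.8570) = 0.9100; e^(−k_2 t) = e^(−0.944×0.8570) = 0.4453.
D = 6.146 × (0.9100 − 0.4453) + 4.04 × 0.4453 = 2.856 + 1.799 = 4.655 mg/L.
DO = C_s − D = 10.8 − 4.655 = 6.145 mg/L.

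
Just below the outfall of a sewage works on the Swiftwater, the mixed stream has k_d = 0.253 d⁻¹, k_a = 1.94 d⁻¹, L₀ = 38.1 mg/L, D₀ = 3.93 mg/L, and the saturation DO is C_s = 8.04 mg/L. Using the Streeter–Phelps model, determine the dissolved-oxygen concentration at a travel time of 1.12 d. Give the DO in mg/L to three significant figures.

DO ≈ 3.94 mg/L

k_d L₀/(k_a−k_d) = 0.253×38.1/(1.94−0.253) = 9.639/1.687 = 5.714 mg/L.
e^(−k_d t) = e^(−0.253×1.120) = 0.7532; e^(−k_a t) = e^(−1.94×1.120) = 0.1139.
D = 5.714 × (0.7532 − 0.1139) + 3.93 × 0.1139 = 3.653 + 0.4475 = 4.101 mg/L.
DO = C_s − D = 8.04 − 4.101 = 3.939 mg/L.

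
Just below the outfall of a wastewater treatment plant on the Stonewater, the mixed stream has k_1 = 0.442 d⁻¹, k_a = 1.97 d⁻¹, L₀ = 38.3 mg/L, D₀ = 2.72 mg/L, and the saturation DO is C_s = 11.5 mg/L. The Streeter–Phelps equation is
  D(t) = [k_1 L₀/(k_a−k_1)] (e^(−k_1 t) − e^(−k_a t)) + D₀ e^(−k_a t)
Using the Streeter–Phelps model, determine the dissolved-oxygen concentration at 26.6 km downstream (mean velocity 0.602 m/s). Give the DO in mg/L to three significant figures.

Travel time t = x/v = 26.6 km / (0.602 m/s) = 26600 m / 0.602 m/s = 44190 s = 0.5114 d.
k_1 L₀/(k_a−k_1) = 0.442×38.3/(1.97−0.442) = 16.93/1.528 = 11.08 mg/L.
e^(−k_1 t) = e^(−0.442×0.5114) = 0.7977; e^(−k_a t) = e^(−1.97×0.5114) = 0.3651.
D = 11.08 × (0.7977 − 0.3651) + 2.72 × 0.3651 = 4.792 + 0.9932 = 5.785 mg/L.
DO = C_s − D = 11.5 − 5.785 = 5.715 mg/L.

DO ≈ 5.71 mg/L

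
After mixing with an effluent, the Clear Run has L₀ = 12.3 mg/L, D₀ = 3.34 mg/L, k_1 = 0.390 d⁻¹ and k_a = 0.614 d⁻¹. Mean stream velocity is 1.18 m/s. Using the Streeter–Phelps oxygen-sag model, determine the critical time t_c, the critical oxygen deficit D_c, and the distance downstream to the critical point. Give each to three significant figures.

With k_a/k_1 = 1.574 and 1 − D₀(k_a−k_1)/(k_1 L₀) = 0.8440,
t_c = ln(1.574 × 0.8440) / (0.614 − 0.390) = ln(1.329) / 0.2240 = 0.2843/0.2240 = 1.269 d.
D_c = (k_1/k_a) L₀ e^(−k_1 t_c) = (0.390/0.614) × 12.3 × e^(−0.390×1.269) = 0.6352 × 12.3 × 0.6096 = 4.763 mg/L.
x_c = v t_c = 1.18 m/s × 1.269 d × 86400 s/d = 129400 m ≈ 129 km.

t_c ≈ 1.27 d; D_c ≈ 4.76 mg/L; x_c ≈ 129 km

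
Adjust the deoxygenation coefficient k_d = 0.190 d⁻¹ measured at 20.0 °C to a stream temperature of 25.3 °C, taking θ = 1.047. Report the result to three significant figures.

k_d(T₂) = k_d(T₁) · θ^(T₂−T₁) = 0.190 × 1.047^(25.3−20.0)
= 0.190 × 1.047^5.30 = 0.190 × 1.276 = 0.2424 d⁻¹.

k_d ≈ 0.242 d⁻¹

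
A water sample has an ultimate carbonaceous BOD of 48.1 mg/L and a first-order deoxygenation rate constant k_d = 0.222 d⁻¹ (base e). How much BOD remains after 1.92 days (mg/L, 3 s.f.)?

L ≈ 31.4 mg/L

L_t = L₀ e^(−k_d t) = 48.1 × e^(−0.222×1.92) = 48.1 × 0.6530 = 31.41 mg/L.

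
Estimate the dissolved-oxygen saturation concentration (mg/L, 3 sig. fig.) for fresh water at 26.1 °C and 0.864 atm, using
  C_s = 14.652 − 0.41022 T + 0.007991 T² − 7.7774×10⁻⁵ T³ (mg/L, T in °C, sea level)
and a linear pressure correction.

C_s ≈ 6.92 mg/L

At sea level: C_s = 14.652 − 0.41022×26.1 + 0.007991×26.1² − 7.7774×10⁻⁵×26.1³ = 8.006 mg/L.
Pressure correction: C_s' = 8.006 × 0.864 = 6.917 mg/L.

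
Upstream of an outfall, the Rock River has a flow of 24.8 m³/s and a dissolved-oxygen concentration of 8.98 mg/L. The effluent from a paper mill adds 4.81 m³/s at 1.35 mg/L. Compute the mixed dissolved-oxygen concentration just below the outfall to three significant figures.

Flow-weighted mixing: C = (Q_r C_r + Q_w C_w)/(Q_r + Q_w)
= (24.8×8.98 + 4.81×1.35)/(24.8 + 4.81) = 229.2/29.61 = 7.741 mg/L.

7.74 mg/L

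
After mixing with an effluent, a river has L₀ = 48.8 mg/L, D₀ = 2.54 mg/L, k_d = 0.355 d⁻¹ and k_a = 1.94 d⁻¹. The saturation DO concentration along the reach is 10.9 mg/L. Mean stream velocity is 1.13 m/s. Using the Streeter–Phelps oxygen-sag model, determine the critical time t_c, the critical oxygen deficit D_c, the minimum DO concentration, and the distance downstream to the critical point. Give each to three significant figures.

t_c ≈ 0.905 d; D_c ≈ 6.48 mg/L; min DO ≈ 4.42 mg/L; x_c ≈ 88.3 km

At the critical point dD/dt = 0, so k_d L₀ e^(−k_d t) = k_a D. Substituting D(t) from the Streeter–Phelps equation and solving for t gives
t_c = ln[(k_a/k_d)(1 − D₀(k_a−k_d)/(k_d L₀))] / (k_a−k_d).
Here k_a−k_d = 1.585 d⁻¹ and 1 − D₀(k_a−k_d)/(k_d L₀) = 1 − 2.54×1.585/(0.355×48.8) = 0.7676, so
t_c = ln(5.465 × 0.7676) / 1.585 = 1.434 / 1.585 = 0.9046 d.
L(t_c) = L₀ e^(−k_d t_c) = 48.8 × 0.7253 = 35.40 mg/L, and at the critical point k_a D_c = k_d L, so D_c = (0.355/1.94) × 35.40 = 6.477 mg/L.
Minimum DO = C_s − D_c = 10.9 − 6.477 = 4.423 mg/L.
x_c = v t_c = 1.13 m/s × 0.9046 d × 86400 s/d = 88320 m ≈ 88.3 km.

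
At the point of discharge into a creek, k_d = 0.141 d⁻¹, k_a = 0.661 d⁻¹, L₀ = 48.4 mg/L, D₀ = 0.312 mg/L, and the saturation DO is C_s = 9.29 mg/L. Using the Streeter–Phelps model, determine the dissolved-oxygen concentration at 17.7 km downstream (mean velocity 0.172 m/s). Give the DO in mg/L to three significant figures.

DO ≈ 4.03 mg/L

Travel time t = x/v = 17.7 km / (0.172 m/s) = 17700 m / 0.172 m/s = 102900 s = 1.191 d.
k_d L₀/(k_a−k_d) = 0.141×48.4/(0.661−0.141) = 6.824/0.5200 = 13.12 mg/L.
e^(−k_d t) = e^(−0.141×1.191) = 0.8454; e^(−k_a t) = e^(−0.661×1.191) = 0.4551.
D = 13.12 × (0.8454 − 0.4551) + 0.312 × 0.4551 = 5.123 + 0.1420 = 5.265 mg/L.
DO = C_s − D = 9.29 − 5.265 = 4.025 mg/L.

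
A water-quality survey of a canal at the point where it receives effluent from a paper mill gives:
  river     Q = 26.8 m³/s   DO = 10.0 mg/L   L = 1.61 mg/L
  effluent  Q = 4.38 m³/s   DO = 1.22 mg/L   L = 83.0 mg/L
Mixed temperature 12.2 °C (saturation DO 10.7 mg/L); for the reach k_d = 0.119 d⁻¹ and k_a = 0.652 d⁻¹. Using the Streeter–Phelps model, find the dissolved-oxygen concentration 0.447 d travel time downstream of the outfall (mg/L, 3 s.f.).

Mixed DO = (26.8×10.0 + 4.38×1.22)/(26.8+4.38) = 273.3/31.18 = 8.767 mg/L.
Mixed L₀ = (26.8×1.61 + 4.38×83.0)/(31.18) = 406.7/31.18 = 13.04 mg/L.
Initial deficit D₀ = C_s − DO₀ = 10.7 − 8.767 = 1.933 mg/L.
D(0.447) = [0.119×13.04/(0.652−0.119)](e^(−0.119×0.447) − e^(−0.652×0.447)) + 1.933 e^(−0.652×0.447)
= 2.912 × (0.9482 − 0.7472) + 1.933 × 0.7472 = 2.030 mg/L.
DO = 10.7 − 2.030 = 8.670 mg/L.

DO ≈ 8.67 mg/L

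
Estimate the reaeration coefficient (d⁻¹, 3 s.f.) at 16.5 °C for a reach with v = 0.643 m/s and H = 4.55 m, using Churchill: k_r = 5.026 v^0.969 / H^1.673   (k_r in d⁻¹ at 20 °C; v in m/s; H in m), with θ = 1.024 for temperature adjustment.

k_r(20) = 5.026 × 0.643^0.969 / 4.55^1.673 = 5.026 × 0.6519 / 12.61 = 0.2597 d⁻¹.
k_r(16.5) = 0.2597 × 1.024^(16.5−20) = 0.2597 × 0.9203 = 0.2390 d⁻¹.

k_r ≈ 0.239 d⁻¹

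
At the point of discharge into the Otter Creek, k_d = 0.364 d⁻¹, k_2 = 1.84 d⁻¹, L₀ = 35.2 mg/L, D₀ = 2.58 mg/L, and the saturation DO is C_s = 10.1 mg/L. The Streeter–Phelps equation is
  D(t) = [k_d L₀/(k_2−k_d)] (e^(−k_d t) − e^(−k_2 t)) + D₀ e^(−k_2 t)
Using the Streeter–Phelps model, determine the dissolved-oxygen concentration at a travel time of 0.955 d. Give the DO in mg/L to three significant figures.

k_d L₀/(k_2−k_d) = 0.364×35.2/(1.84−0.364) = 12.81/1.476 = 8.681 mg/L.
e^(−k_d t) = e^(−0.364×0.9550) = 0.7064; e^(−k_2 t) = e^(−1.84×0.9550) = 0.1725.
D = 8.681 × (0.7064 − 0.1725) + 2.58 × 0.1725 = 4.634 + 0.4451 = 5.079 mg/L.
DO = C_s − D = 10.1 − 5.079 = 5.021 mg/L.

DO ≈ 5.02 mg/L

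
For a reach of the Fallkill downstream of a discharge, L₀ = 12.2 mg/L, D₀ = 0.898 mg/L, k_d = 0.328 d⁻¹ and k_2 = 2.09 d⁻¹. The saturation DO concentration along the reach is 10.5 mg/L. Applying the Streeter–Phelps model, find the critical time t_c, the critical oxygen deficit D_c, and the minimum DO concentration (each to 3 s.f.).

t_c = [1/(k_2−k_d)] ln[(k_2/k_d)(1 − D₀(k_2−k_d)/(k_d L₀))]
= [1/(2.09−0.328)] ln[(2.09/0.328)(1 − 0.898×1.762/(0.328×12.2))]
= (1/1.762) ln[6.372 × 0.6046] = 0.5675 × ln(3.852) = 0.5675 × 1.349 = 0.7654 d.
D_c = (k_d/k_2) L₀ e^(−k_d t_c) = (0.328/2.09) × 12.2 × e^(−0.328×0.7654) = 0.1569 × 12.2 × 0.7780 = 1.490 mg/L.
Minimum DO = C_s − D_c = 10.5 − 1.490 = 9.010 mg/L.

t_c ≈ 0.765 d; D_c ≈ 1.49 mg/L; min DO ≈ 9.01 mg/L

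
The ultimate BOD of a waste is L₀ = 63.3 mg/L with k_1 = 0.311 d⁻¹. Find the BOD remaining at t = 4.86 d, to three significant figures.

L_t = L₀ e^(−k_1 t) = 63.3 × e^(−0.311×4.86) = 63.3 × 0.2206 = 13.96 mg/L.

L ≈ 14.0 mg/L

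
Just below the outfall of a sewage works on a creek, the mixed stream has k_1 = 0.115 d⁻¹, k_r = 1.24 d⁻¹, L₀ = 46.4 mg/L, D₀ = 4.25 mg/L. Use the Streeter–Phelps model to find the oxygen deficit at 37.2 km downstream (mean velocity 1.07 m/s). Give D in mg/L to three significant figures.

Travel time t = x/v = 37.2 km / (1.07 m/s) = 37200 m / 1.07 m/s = 34770 s = 0.4024 d.
k_1 L₀/(k_r−k_1) = 0.115×46.4/(1.24−0.115) = 5.336/1.125 = 4.743 mg/L.
e^(−k_1 t) = e^(−0.115×0.4024) = 0.9548; e^(−k_r t) = e^(−1.24×0.4024) = 0.6072.
D = 4.743 × (0.9548 − 0.6072) + 4.25 × 0.6072 = 1.649 + 2.580 = 4.229 mg/L.

D ≈ 4.23 mg/L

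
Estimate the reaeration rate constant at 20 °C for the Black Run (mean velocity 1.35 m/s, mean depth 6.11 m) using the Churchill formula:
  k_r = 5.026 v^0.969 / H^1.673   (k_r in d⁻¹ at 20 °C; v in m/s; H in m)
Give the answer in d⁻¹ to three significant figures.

k_r = 5.026 × 1.35^0.969 / 6.11^1.673 = 5.026 × 1.337 / 20.66 = 0.3254 d⁻¹.

k_r ≈ 0.325 d⁻¹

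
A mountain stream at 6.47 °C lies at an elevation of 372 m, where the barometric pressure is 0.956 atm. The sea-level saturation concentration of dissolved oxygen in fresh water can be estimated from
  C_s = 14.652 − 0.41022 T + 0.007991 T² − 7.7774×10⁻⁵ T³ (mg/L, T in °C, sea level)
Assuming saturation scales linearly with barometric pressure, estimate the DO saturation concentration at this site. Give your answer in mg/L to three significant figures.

At sea level: C_s = 14.652 − 0.41022×6.47 + 0.007991×6.47² − 7.7774×10⁻⁵×6.47³ = 12.31 mg/L.
Pressure correction: C_s' = 12.31 × 0.956 = 11.77 mg/L.

C_s ≈ 11.8 mg/L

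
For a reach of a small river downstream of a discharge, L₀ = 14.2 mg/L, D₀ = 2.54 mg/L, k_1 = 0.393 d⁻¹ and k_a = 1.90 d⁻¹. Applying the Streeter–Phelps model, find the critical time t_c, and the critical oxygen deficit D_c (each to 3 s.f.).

t_c = [1/(k_a−k_1)] ln[(k_a/k_1)(1 − D₀(k_a−k_1)/(k_1 L₀))]
= [1/(1.90−0.393)] ln[(1.90/0.393)(1 − 2.54×1.507/(0.393×14.2))]
= (1/1.507) ln[4.835 × 0.3141] = 0.6636 × ln(1.519) = 0.6636 × 0.4177 = 0.2772 d.
L(t_c) = L₀ e^(−k_1 t_c) = 14.2 × 0.8968 = 12.73 mg/L, and at the critical point k_a D_c = k_1 L, so D_c = (0.393/1.90) × 12.73 = 2.634 mg/L.

t_c ≈ 0.277 d; D_c ≈ 2.63 mg/L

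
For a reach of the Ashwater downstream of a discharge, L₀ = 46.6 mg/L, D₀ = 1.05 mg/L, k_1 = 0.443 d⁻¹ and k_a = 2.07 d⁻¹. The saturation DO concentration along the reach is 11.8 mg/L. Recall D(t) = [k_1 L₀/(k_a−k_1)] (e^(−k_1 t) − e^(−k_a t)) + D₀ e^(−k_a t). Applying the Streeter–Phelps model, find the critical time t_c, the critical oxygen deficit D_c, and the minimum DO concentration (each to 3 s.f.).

t_c ≈ 0.895 d; D_c ≈ 6.71 mg/L; min DO ≈ 5.09 mg/L

t_c = [1/(k_a−k_1)] ln[(k_a/k_1)(1 − D₀(k_a−k_1)/(k_1 L₀))]
= [1/(2.07−0.443)] ln[(2.07/0.443)(1 − 1.05×1.627/(0.443×46.6))]
= (1/1.627) ln[4.673 × 0.9172] = 0.6146 × ln(4.286) = 0.6146 × 1.455 = 0.8945 d.
D_c = (k_1/k_a) L₀ e^(−k_1 t_c) = (0.443/2.07) × 46.6 × e^(−0.443×0.8945) = 0.2140 × 46.6 × 0.6728 = 6.710 mg/L.
Minimum DO = C_s − D_c = 11.8 − 6.710 = 5.090 mg/L.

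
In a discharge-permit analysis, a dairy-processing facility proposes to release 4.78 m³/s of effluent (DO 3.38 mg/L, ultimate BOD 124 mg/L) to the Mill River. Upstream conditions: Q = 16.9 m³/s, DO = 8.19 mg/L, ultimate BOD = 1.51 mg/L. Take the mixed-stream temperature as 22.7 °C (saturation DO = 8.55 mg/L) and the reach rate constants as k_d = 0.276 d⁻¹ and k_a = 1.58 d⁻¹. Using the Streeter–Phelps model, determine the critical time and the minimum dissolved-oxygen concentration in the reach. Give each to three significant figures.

t_c ≈ 1.13 d; minimum DO ≈ 4.91 mg/L

Mixed DO = (16.9×8.19 + 4.78×3.38)/(16.9+4.78) = 154.6/21.68 = 7.129 mg/L.
Mixed L₀ = (16.9×1.51 + 4.78×124)/(21.68) = 618.2/21.68 = 28.52 mg/L.
Initial deficit D₀ = C_s − DO₀ = 8.55 − 7.129 = 1.421 mg/L.
t_c = (1/1.304) ln[(1.58/0.276)(1 − 1.421×1.304/(0.276×28.52))] = 0.7669 × ln(4.377) = 1.132 d.
D_c = (0.276/1.58) × 28.52 × e^(−0.276×1.132) = 0.1747 × 28.52 × 0.7316 = 3.644 mg/L.
Minimum DO = 8.55 − 3.644 = 4.906 mg/L.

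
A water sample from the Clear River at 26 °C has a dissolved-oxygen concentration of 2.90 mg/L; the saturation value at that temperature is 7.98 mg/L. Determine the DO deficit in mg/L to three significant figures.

D = C_s − C = 7.98 − 2.90 = 5.08 mg/L.

D ≈ 5.08 mg/L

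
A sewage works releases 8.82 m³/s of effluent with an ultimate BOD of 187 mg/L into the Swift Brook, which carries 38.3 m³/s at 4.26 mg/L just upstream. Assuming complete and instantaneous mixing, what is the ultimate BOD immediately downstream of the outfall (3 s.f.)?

38.5 mg/L

Flow-weighted mixing: C = (Q_r C_r + Q_w C_w)/(Q_r + Q_w)
= (38.3×4.26 + 8.82×187)/(38.3 + 8.82) = 1812/47.12 = 38.47 mg/L.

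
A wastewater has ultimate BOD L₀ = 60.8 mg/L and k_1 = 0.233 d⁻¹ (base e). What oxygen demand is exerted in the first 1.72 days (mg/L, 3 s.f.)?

y ≈ 20.1 mg/L

y_t = L₀(1 − e^(−k_1 t)) = 60.8 × (1 − e^(−0.233×1.72))
= 60.8 × (1 − 0.6698) = 60.8 × 0.3302 = 20.08 mg/L.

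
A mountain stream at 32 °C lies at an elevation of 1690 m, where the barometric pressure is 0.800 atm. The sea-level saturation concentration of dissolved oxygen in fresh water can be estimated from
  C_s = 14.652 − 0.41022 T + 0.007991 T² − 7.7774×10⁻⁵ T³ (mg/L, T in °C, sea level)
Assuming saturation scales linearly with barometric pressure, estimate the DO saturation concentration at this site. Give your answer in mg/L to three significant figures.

At sea level: C_s = 14.652 − 0.41022×32 + 0.007991×32² − 7.7774×10⁻⁵×32³ = 7.159 mg/L.
Pressure correction: C_s' = 7.159 × 0.800 = 5.727 mg/L.

C_s ≈ 5.73 mg/L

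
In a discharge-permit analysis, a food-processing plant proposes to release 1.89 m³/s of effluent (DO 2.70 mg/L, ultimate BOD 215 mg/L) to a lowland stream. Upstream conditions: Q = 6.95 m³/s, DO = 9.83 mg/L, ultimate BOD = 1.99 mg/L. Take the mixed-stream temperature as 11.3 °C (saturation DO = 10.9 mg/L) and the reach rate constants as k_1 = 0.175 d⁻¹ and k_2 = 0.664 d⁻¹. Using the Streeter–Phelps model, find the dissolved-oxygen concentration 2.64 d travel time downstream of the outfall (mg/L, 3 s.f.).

DO ≈ 2.68 mg/L

Mixed DO = (6.95×9.83 + 1.89×2.70)/(6.95+1.89) = 73.42/8.840 = 8.306 mg/L.
Mixed L₀ = (6.95×1.99 + 1.89×215)/(8.840) = 420.2/8.840 = 47.53 mg/L.
Initial deficit D₀ = C_s − DO₀ = 10.9 − 8.306 = 2.594 mg/L.
D(2.64) = [0.175×47.53/(0.664−0.175)](e^(−0.175×2.64) − e^(−0.664×2.64)) + 2.594 e^(−0.664×2.64)
= 17.01 × (0.6300 − 0.1733) + 2.594 × 0.1733 = 8.219 mg/L.
DO = 10.9 − 8.219 = 2.681 mg/L.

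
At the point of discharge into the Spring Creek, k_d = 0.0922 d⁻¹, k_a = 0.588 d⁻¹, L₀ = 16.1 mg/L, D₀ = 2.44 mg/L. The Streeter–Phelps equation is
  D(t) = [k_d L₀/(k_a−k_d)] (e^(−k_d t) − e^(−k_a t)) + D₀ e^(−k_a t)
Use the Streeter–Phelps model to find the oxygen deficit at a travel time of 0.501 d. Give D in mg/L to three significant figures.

D ≈ 2.45 mg/L

k_d L₀/(k_a−k_d) = 0.0922×16.1/(0.588−0.0922) = 1.484/0.4958 = 2.994 mg/L.
e^(−k_d t) = e^(−0.0922×0.5010) = 0.9549; e^(−k_a t) = e^(−0.588×0.5010) = 0.7448.
D = 2.994 × (0.9549 − 0.7448) + 2.44 × 0.7448 = 0.6288 + 1.817 = 2.446 mg/L.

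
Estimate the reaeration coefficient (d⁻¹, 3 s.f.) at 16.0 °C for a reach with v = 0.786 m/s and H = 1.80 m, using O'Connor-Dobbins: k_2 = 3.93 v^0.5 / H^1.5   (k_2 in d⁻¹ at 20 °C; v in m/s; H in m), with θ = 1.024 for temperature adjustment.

k_2 ≈ 1.31 d⁻¹

k_2(20) = 3.93 × 0.786^0.5 / 1.80^1.5 = 3.93 × 0.8866 / 2.415 = 1.443 d⁻¹.
k_2(16.0) = 1.443 × 1.024^(16.0−20) = 1.443 × 0.9095 = 1.312 d⁻¹.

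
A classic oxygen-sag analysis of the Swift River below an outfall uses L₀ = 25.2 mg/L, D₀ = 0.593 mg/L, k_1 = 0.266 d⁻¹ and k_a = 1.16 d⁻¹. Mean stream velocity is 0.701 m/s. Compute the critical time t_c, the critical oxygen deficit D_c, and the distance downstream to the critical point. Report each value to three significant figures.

t_c ≈ 1.56 d; D_c ≈ 3.82 mg/L; x_c ≈ 94.2 km

With k_a/k_1 = 4.361 and 1 − D₀(k_a−k_1)/(k_1 L₀) = 0.9209,
t_c = ln(4.361 × 0.9209) / (1.16 − 0.266) = ln(4.016) / 0.8940 = 1.390/0.8940 = 1.555 d.
D_c = (k_1/k_a) L₀ e^(−k_1 t_c) = (0.266/1.16) × 25.2 × e^(−0.266×1.555) = 0.2293 × 25.2 × 0.6612 = 3.821 mg/L.
x_c = v t_c = 0.701 m/s × 1.555 d × 86400 s/d = 94190 m ≈ 94.2 km.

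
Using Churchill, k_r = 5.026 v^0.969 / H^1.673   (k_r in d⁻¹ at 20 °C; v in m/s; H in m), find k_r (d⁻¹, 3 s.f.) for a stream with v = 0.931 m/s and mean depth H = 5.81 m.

k_r ≈ 0.247 d⁻¹

k_r = 5.026 × 0.931^0.969 / 5.81^1.673 = 5.026 × 0.9331 / 18.99 = 0.2470 d⁻¹.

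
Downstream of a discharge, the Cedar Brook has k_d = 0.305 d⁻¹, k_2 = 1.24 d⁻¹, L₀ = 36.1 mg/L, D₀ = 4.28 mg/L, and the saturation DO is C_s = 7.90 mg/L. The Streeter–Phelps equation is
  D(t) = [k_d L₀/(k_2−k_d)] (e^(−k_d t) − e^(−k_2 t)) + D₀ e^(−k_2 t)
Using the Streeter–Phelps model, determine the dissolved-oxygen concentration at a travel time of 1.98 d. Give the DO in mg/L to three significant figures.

DO ≈ 2.11 mg/L

k_d L₀/(k_2−k_d) = 0.305×36.1/(1.24−0.305) = 11.01/0.9350 = 11.78 mg/L.
e^(−k_d t) = e^(−0.305×1.980) = 0.5467; e^(−k_2 t) = e^(−1.24×1.980) = 0.08585.
D = 11.78 × (0.5467 − 0.08585) + 4.28 × 0.08585 = 5.427 + 0.3674 = 5.794 mg/L.
DO = C_s − D = 7.90 − 5.794 = 2.106 mg/L.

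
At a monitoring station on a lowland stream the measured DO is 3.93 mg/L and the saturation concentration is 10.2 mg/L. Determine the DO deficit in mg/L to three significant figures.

D = C_s − C = 10.2 − 3.93 = 6.27 mg/L.

D ≈ 6.27 mg/L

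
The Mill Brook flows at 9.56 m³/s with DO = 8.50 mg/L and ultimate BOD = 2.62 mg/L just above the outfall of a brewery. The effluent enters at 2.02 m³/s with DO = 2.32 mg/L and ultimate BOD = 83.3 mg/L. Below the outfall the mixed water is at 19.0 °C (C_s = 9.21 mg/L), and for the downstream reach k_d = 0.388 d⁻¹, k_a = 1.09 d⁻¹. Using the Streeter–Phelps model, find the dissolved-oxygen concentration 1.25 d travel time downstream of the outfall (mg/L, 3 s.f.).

Mixed DO = (9.56×8.50 + 2.02×2.32)/(9.56+2.02) = 85.95/11.58 = 7.422 mg/L.
Mixed L₀ = (9.56×2.62 + 2.02×83.3)/(11.58) = 193.3/11.58 = 16.69 mg/L.
Initial deficit D₀ = C_s − DO₀ = 9.21 − 7.422 = 1.788 mg/L.
D(1.25) = [0.388×16.69/(1.09−0.388)](e^(−0.388×1.25) − e^(−1.09×1.25)) + 1.788 e^(−1.09×1.25)
= 9.227 × (0.6157 − 0.2560) + 1.788 × 0.2560 = 3.776 mg/L.
DO = 9.21 − 3.776 = 5.434 mg/L.

DO ≈ 5.43 mg/L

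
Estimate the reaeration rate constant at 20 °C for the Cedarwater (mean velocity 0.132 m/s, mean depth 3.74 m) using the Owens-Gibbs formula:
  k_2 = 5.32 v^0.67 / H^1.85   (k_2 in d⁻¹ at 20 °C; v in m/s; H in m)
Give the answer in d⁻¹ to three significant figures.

k_2 = 5.32 × 0.132^0.67 / 3.74^1.85 = 5.32 × 0.2575 / 11.48 = 0.1194 d⁻¹.

k_2 ≈ 0.119 d⁻¹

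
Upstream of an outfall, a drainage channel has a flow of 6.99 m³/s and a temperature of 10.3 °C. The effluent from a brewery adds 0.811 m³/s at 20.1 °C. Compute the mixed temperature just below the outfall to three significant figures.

Flow-weighted mixing: C = (Q_r C_r + Q_w C_w)/(Q_r + Q_w)
= (6.99×10.3 + 0.811×20.1)/(6.99 + 0.811) = 88.30/7.801 = 11.32 °C.

11.3 °C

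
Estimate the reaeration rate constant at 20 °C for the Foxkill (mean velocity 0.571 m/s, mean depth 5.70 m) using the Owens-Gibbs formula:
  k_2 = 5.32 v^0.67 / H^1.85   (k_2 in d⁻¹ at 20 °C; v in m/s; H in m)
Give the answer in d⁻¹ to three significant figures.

k_2 = 5.32 × 0.571^0.67 / 5.70^1.85 = 5.32 × 0.6870 / 25.02 = 0.1460 d⁻¹.

k_2 ≈ 0.146 d⁻¹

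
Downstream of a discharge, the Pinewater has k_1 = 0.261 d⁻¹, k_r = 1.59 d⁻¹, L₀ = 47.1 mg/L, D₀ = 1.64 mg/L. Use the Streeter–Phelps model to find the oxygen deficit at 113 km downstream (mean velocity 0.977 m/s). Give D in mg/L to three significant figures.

Travel time t = x/v = 113 km / (0.977 m/s) = 113000 m / 0.977 m/s = 115700 s = 1.339 d.
k_1 L₀/(k_r−k_1) = 0.261×47.1/(1.59−0.261) = 12.29/1.329 = 9.250 mg/L.
e^(−k_1 t) = e^(−0.261×1.339) = 0.7051; e^(−k_r t) = e^(−1.59×1.339) = 0.1190.
D = 9.250 × (0.7051 − 0.1190) + 1.64 × 0.1190 = 5.421 + 0.1952 = 5.617 mg/L.

D ≈ 5.62 mg/L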